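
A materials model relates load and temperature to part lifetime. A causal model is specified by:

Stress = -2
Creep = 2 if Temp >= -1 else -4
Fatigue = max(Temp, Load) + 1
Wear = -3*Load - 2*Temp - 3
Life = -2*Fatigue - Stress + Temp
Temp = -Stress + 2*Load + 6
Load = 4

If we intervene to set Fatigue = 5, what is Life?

8

Intervening sets Fatigue = 5 and removes its equation (Fatigue = max(Temp, Load) + 1).
Temp = -Stress + 2*Load + 6  [with Stress=-2, Load=4]  = 16
Life = -2*Fatigue - Stress + Temp  [with Fatigue=5, Stress=-2, Temp=16]  = 8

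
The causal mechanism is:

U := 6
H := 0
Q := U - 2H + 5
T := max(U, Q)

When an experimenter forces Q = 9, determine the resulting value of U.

6

Under do(Q=9), the mechanism Q := U - 2H + 5 is discarded; Q is fixed at 9.
Since U is not a descendant of the intervened variable, it is unaffected.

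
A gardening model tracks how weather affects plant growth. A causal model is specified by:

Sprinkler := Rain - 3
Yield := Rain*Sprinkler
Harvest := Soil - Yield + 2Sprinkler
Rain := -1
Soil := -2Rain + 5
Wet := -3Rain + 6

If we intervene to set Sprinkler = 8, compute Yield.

-8

do(Sprinkler=8) replaces the equation Sprinkler := Rain - 3 with the constant Sprinkler = 8.
Yield = Rain*Sprinkler  [with Rain=-1, Sprinkler=8]  = -8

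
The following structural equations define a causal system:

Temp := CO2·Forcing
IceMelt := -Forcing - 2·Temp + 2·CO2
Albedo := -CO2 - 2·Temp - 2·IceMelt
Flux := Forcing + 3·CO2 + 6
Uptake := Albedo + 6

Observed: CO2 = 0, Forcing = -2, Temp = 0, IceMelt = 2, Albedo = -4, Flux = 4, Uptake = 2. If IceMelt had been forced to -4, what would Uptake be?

14

The intervention breaks the incoming arrows to IceMelt: IceMelt := -Forcing - 2·Temp + 2·CO2 no longer applies, and IceMelt = -4.
Temp = CO2·Forcing  [with CO2=0, Forcing=-2]  = 0
Albedo = -CO2 - 2·Temp - 2·IceMelt  [with CO2=0, Temp=0, IceMelt=-4]  = 8
Uptake = Albedo + 6  [with Albedo=8]  = 14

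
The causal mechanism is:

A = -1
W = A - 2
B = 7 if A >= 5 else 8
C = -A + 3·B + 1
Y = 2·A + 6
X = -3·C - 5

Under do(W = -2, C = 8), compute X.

The joint intervention fixes W = -2, C = 8, removing each variable's own equation.
X = -3·C - 5  [with C=8]  = -29

-29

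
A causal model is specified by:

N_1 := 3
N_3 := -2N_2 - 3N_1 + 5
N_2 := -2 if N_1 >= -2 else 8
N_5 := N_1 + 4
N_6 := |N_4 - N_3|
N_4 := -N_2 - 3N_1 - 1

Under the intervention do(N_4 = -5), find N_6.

5

Under do(N_4=-5), the mechanism N_4 := -N_2 - 3N_1 - 1 is discarded; N_4 is fixed at -5.
N_2 = -2 if N_1 >= -2 else 8  [with N_1=3]  = -2
N_3 = -2N_2 - 3N_1 + 5  [with N_2=-2, N_1=3]  = 0
N_6 = |N_4 - N_3|  [with N_4=-5, N_3=0]  = 5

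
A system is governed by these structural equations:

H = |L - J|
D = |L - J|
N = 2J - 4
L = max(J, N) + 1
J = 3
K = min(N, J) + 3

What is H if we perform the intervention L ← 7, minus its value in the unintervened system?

3

The intervention breaks the incoming arrows to L: L = max(J, N) + 1 no longer applies, and L = 7.
H = |L - J|  [with L=7, J=3]  = 4
Without intervention: N = 2J - 4  [with J=3]  = 2; L = max(J, N) + 1  [with J=3, N=2]  = 4; H = |L - J|  [with L=4, J=3]  = 1.
Change = 4 − 1 = 3.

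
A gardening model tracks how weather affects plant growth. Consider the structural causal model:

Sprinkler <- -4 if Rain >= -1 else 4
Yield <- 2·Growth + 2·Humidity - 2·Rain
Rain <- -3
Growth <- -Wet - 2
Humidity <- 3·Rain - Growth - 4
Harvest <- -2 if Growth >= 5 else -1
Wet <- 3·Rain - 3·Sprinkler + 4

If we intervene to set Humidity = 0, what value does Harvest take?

-2

Under do(Humidity=0), the mechanism Humidity <- 3·Rain - Growth - 4 is discarded; Humidity is fixed at 0.
Since Harvest is not a descendant of the intervened variable, it is unaffected.
Sprinkler = -4 if Rain >= -1 else 4  [with Rain=-3]  = 4
Wet = 3·Rain - 3·Sprinkler + 4  [with Rain=-3, Sprinkler=4]  = -17
Growth = -Wet - 2  [with Wet=-17]  = 15
Harvest = -2 if Growth >= 5 else -1  [with Growth=15]  = -2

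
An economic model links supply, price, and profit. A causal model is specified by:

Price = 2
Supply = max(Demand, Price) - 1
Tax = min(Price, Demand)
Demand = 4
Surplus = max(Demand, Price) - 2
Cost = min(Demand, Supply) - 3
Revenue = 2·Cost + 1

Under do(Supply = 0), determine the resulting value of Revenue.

do(Supply=0) replaces the equation Supply = max(Demand, Price) - 1 with the constant Supply = 0.
Cost = min(Demand, Supply) - 3  [with Demand=4, Supply=0]  = -3
Revenue = 2·Cost + 1  [with Cost=-3]  = -5

-5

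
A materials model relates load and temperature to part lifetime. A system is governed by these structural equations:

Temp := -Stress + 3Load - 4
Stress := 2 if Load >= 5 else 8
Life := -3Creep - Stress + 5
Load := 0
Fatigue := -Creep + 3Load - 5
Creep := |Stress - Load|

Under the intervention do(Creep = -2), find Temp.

-12

Under do(Creep=-2), the mechanism Creep := |Stress - Load| is discarded; Creep is fixed at -2.
Since Temp is not a descendant of the intervened variable, it is unaffected.
Stress = 2 if Load >= 5 else 8  [with Load=0]  = 8
Temp = -Stress + 3Load - 4  [with Stress=8, Load=0]  = -12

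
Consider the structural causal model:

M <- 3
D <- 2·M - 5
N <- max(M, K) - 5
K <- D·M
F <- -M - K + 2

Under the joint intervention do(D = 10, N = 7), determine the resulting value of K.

The joint intervention fixes D = 10, N = 7, removing each variable's own equation.
K = D·M  [with D=10, M=3]  = 30

30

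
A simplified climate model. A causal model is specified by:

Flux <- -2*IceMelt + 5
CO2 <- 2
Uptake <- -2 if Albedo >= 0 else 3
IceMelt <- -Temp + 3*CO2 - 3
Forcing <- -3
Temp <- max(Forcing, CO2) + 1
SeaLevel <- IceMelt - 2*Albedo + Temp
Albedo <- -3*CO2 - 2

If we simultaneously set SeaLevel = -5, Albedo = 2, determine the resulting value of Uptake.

Under do(SeaLevel = -5, Albedo = 2), each intervened variable's structural equation is replaced by its fixed value.
Uptake = -2 if Albedo >= 0 else 3  [with Albedo=2]  = -2

-2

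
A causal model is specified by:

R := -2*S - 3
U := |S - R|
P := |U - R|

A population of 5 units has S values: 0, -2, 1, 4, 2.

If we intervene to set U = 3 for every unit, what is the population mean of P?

do(U=3) breaks U's dependence on S. With U=3 fixed, P across the units is 6, 2, 8, 14, 10, mean 8.

8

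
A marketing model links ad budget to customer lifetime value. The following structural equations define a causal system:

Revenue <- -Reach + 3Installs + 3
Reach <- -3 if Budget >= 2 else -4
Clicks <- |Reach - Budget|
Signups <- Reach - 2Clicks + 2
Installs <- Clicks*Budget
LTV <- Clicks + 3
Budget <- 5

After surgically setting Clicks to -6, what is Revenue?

-84

The intervention breaks the incoming arrows to Clicks: Clicks <- |Reach - Budget| no longer applies, and Clicks = -6.
Reach = -3 if Budget >= 2 else -4  [with Budget=5]  = -3
Installs = Clicks*Budget  [with Clicks=-6, Budget=5]  = -30
Revenue = -Reach + 3Installs + 3  [with Reach=-3, Installs=-30]  = -84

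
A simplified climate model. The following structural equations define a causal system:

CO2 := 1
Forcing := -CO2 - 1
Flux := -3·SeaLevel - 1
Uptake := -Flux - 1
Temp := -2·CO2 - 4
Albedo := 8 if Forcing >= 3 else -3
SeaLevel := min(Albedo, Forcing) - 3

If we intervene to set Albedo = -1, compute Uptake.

The intervention breaks the incoming arrows to Albedo: Albedo := 8 if Forcing >= 3 else -3 no longer applies, and Albedo = -1.
Forcing = -CO2 - 1  [with CO2=1]  = -2
SeaLevel = min(Albedo, Forcing) - 3  [with Albedo=-1, Forcing=-2]  = -5
Flux = -3·SeaLevel - 1  [with SeaLevel=-5]  = 14
Uptake = -Flux - 1  [with Flux=14]  = -15

-15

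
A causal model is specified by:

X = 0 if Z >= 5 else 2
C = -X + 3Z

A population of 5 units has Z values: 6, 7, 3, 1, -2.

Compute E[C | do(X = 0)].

9

do(X=0) breaks X's dependence on Z. With X=0 fixed, C across the units is 18, 21, 9, 3, -6, mean 9.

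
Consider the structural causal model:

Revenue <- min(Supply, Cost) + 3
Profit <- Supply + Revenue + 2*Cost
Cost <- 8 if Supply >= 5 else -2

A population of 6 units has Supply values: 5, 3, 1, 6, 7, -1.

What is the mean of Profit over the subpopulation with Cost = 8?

Conditioning on Cost=8 selects the 3 unit(s) with Supply ∈ {5, 6, 7}. Their Profit values: 29, 31, 33. Mean = 31.

31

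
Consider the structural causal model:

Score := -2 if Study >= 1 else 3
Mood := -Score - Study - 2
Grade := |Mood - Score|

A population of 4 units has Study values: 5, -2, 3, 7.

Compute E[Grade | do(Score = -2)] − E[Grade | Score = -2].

0.25

Under do(Score=-2), Score's equation is replaced by Score=-2 for every unit. Per-unit Grade: 3, 4, 1, 5. Mean = 3.25.
Conditioning on Score=-2 selects the 3 unit(s) with Study ∈ {5, 3, 7}. Their Grade values: 3, 1, 5. Mean = 3.
Difference = 3.25 − 3 = 0.25.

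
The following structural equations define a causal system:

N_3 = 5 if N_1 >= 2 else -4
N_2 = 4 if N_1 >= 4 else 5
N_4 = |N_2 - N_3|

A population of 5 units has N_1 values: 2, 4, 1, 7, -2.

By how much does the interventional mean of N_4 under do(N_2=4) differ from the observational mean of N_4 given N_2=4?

Under do(N_2=4), N_2's equation is replaced by N_2=4 for every unit. Per-unit N_4: 1, 1, 8, 1, 8. Mean = 3.8.
Conditioning on N_2=4 selects the 2 unit(s) with N_1 ∈ {4, 7}. Their N_4 values: 1, 1. Mean = 1.
Difference = 3.8 − 1 = 2.8.

2.8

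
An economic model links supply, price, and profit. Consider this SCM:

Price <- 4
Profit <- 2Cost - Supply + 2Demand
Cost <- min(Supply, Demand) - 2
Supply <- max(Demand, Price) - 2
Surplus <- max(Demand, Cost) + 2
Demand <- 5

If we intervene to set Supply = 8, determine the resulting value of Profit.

8

do(Supply=8) replaces the equation Supply <- max(Demand, Price) - 2 with the constant Supply = 8.
Cost = min(Supply, Demand) - 2  [with Supply=8, Demand=5]  = 3
Profit = 2Cost - Supply + 2Demand  [with Cost=3, Supply=8, Demand=5]  = 8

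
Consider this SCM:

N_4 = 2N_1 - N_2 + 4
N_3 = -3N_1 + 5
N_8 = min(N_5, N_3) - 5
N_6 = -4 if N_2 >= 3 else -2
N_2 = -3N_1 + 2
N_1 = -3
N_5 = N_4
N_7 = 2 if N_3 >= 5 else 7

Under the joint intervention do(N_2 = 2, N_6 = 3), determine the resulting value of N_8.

-9

Setting N_2 = 2, N_6 = 3 by intervention discards those variables' equations.
N_3 = -3N_1 + 5  [with N_1=-3]  = 14
N_4 = 2N_1 - N_2 + 4  [with N_1=-3, N_2=2]  = -4
N_5 = N_4  [with N_4=-4]  = -4
N_8 = min(N_5, N_3) - 5  [with N_5=-4, N_3=14]  = -9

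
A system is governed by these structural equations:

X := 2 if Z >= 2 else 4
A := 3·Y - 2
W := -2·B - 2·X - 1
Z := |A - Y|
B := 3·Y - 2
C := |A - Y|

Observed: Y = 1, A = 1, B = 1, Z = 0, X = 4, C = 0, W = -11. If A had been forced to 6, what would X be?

2

do(A=6) replaces the equation A := 3·Y - 2 with the constant A = 6.
Z = |A - Y|  [with A=6, Y=1]  = 5
X = 2 if Z >= 2 else 4  [with Z=5]  = 2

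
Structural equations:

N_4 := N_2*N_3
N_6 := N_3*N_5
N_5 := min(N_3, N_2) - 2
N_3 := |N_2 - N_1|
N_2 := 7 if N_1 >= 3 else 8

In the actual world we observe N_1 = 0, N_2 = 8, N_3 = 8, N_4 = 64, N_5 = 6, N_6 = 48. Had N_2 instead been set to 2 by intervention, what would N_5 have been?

0

do(N_2=2) replaces the equation N_2 := 7 if N_1 >= 3 else 8 with the constant N_2 = 2.
N_3 = |N_2 - N_1|  [with N_2=2, N_1=0]  = 2
N_5 = min(N_3, N_2) - 2  [with N_3=2, N_2=2]  = 0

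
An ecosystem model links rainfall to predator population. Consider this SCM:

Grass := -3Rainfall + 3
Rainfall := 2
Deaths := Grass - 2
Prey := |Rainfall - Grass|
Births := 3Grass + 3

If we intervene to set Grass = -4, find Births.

-9

Under do(Grass=-4), the mechanism Grass := -3Rainfall + 3 is discarded; Grass is fixed at -4.
Births = 3Grass + 3  [with Grass=-4]  = -9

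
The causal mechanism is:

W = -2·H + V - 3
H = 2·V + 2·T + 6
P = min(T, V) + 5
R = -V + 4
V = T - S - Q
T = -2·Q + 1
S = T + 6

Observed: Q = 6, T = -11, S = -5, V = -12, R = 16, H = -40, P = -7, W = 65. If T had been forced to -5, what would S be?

1

The intervention breaks the incoming arrows to T: T = -2·Q + 1 no longer applies, and T = -5.
S = T + 6  [with T=-5]  = 1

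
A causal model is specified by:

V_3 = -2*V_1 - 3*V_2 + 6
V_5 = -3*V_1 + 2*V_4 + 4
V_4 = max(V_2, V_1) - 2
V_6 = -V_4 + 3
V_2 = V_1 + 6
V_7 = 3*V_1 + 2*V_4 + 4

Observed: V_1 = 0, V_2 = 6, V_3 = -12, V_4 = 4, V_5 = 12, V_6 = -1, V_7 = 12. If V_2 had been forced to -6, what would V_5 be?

do(V_2=-6) replaces the equation V_2 = V_1 + 6 with the constant V_2 = -6.
V_4 = max(V_2, V_1) - 2  [with V_2=-6, V_1=0]  = -2
V_5 = -3*V_1 + 2*V_4 + 4  [with V_1=0, V_4=-2]  = 0

0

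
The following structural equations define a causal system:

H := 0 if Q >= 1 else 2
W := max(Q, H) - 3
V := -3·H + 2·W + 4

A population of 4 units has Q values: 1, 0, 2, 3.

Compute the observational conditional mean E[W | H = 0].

Conditioning on H=0 selects the 3 unit(s) with Q ∈ {1, 2, 3}. Their W values: -2, -1, 0. Mean = -1.

-1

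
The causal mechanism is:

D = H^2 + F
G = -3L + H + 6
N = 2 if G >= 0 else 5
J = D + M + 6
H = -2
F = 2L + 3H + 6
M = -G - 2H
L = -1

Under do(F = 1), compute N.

The intervention breaks the incoming arrows to F: F = 2L + 3H + 6 no longer applies, and F = 1.
No directed path runs from F to N, so N keeps its natural value.
G = -3L + H + 6  [with L=-1, H=-2]  = 7
N = 2 if G >= 0 else 5  [with G=7]  = 2

2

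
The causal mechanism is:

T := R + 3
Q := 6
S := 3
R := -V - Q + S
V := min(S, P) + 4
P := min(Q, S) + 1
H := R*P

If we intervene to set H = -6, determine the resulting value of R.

-10

The intervention breaks the incoming arrows to H: H := R*P no longer applies, and H = -6.
R is not downstream of the intervention, so its value is determined by the original equations.
P = min(Q, S) + 1  [with Q=6, S=3]  = 4
V = min(S, P) + 4  [with S=3, P=4]  = 7
R = -V - Q + S  [with V=7, Q=6, S=3]  = -10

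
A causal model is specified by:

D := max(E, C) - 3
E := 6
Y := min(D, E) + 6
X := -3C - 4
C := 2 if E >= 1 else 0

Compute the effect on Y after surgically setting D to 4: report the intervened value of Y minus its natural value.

1

The intervention breaks the incoming arrows to D: D := max(E, C) - 3 no longer applies, and D = 4.
Y = min(D, E) + 6  [with D=4, E=6]  = 10
Without intervention: C = 2 if E >= 1 else 0  [with E=6]  = 2; D = max(E, C) - 3  [with E=6, C=2]  = 3; Y = min(D, E) + 6  [with D=3, E=6]  = 9.
Change = 10 − 9 = 1.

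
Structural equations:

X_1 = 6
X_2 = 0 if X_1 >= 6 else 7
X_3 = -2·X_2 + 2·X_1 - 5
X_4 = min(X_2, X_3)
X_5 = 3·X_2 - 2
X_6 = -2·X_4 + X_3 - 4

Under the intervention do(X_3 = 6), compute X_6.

The intervention breaks the incoming arrows to X_3: X_3 = -2·X_2 + 2·X_1 - 5 no longer applies, and X_3 = 6.
X_2 = 0 if X_1 >= 6 else 7  [with X_1=6]  = 0
X_4 = min(X_2, X_3)  [with X_2=0, X_3=6]  = 0
X_6 = -2·X_4 + X_3 - 4  [with X_4=0, X_3=6]  = 2

2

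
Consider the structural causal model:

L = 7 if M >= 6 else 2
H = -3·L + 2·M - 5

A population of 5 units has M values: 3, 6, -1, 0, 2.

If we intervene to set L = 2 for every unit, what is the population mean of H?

Every unit gets L=2 under the intervention. H values become -5, 1, -13, -11, -7; E[H|do(L=2)] = -7.

-7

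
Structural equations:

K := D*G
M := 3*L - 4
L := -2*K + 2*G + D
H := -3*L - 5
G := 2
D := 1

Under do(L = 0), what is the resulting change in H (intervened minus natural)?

Intervening sets L = 0 and removes its equation (L := -2*K + 2*G + D).
H = -3*L - 5  [with L=0]  = -5
Without intervention: K = D*G  [with D=1, G=2]  = 2; L = -2*K + 2*G + D  [with K=2, G=2, D=1]  = 1; H = -3*L - 5  [with L=1]  = -8.
Change = -5 − (-8) = 3.

3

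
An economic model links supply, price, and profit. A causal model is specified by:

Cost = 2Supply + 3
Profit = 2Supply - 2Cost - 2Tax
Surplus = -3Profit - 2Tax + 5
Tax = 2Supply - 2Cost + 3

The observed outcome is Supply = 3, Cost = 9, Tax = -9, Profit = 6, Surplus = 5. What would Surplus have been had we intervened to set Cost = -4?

do(Cost=-4) replaces the equation Cost = 2Supply + 3 with the constant Cost = -4.
Tax = 2Supply - 2Cost + 3  [with Supply=3, Cost=-4]  = 17
Profit = 2Supply - 2Cost - 2Tax  [with Supply=3, Cost=-4, Tax=17]  = -20
Surplus = -3Profit - 2Tax + 5  [with Profit=-20, Tax=17]  = 31

31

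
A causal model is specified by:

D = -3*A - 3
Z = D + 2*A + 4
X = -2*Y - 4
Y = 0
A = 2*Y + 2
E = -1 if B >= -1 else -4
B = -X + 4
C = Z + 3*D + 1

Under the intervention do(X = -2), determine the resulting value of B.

6

The intervention breaks the incoming arrows to X: X = -2*Y - 4 no longer applies, and X = -2.
B = -X + 4  [with X=-2]  = 6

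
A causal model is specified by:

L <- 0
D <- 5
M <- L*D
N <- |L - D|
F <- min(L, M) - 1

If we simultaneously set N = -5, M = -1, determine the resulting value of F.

-2

The joint intervention fixes N = -5, M = -1, removing each variable's own equation.
F = min(L, M) - 1  [with L=0, M=-1]  = -2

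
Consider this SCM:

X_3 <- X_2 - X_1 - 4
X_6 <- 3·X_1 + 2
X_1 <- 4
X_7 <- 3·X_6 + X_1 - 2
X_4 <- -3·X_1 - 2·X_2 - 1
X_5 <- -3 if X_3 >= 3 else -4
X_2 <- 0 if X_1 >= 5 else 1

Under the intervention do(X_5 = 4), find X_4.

The intervention breaks the incoming arrows to X_5: X_5 <- -3 if X_3 >= 3 else -4 no longer applies, and X_5 = 4.
Since X_4 is not a descendant of the intervened variable, it is unaffected.
X_2 = 0 if X_1 >= 5 else 1  [with X_1=4]  = 1
X_4 = -3·X_1 - 2·X_2 - 1  [with X_1=4, X_2=1]  = -15

-15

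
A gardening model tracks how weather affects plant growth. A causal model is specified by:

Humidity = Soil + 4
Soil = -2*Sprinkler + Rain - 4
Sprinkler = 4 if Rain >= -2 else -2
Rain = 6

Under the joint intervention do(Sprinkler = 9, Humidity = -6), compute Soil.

The joint intervention fixes Sprinkler = 9, Humidity = -6, removing each variable's own equation.
Soil = -2*Sprinkler + Rain - 4  [with Sprinkler=9, Rain=6]  = -16

-16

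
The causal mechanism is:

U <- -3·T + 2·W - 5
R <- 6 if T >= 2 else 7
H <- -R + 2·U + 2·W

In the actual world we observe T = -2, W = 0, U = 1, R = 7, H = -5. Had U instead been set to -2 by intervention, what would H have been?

-11

do(U=-2) replaces the equation U <- -3·T + 2·W - 5 with the constant U = -2.
R = 6 if T >= 2 else 7  [with T=-2]  = 7
H = -R + 2·U + 2·W  [with R=7, U=-2, W=0]  = -11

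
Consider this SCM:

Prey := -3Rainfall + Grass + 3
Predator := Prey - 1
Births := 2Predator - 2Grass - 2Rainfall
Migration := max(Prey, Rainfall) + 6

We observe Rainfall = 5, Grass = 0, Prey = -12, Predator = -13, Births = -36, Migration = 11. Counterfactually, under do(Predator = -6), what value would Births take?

Intervening sets Predator = -6 and removes its equation (Predator := Prey - 1).
Births = 2Predator - 2Grass - 2Rainfall  [with Predator=-6, Grass=0, Rainfall=5]  = -22

-22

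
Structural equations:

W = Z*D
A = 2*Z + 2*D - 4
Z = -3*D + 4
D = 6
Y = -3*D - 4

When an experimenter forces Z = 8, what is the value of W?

do(Z=8) replaces the equation Z = -3*D + 4 with the constant Z = 8.
W = Z*D  [with Z=8, D=6]  = 48

48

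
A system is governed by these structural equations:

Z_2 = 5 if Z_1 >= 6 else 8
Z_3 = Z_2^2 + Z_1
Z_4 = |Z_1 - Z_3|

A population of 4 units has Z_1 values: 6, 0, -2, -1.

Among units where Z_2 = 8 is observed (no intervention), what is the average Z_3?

63

Conditioning on Z_2=8 selects the 3 unit(s) with Z_1 ∈ {0, -2, -1}. Their Z_3 values: 64, 62, 63. Mean = 63.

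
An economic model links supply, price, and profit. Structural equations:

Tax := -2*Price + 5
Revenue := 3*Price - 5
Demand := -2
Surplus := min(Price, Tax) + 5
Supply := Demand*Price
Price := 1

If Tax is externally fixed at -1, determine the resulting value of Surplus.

4

The intervention breaks the incoming arrows to Tax: Tax := -2*Price + 5 no longer applies, and Tax = -1.
Surplus = min(Price, Tax) + 5  [with Price=1, Tax=-1]  = 4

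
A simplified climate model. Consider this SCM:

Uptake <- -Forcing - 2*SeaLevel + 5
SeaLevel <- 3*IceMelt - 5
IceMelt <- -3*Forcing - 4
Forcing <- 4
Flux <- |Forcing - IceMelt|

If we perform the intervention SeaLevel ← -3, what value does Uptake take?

do(SeaLevel=-3) replaces the equation SeaLevel <- 3*IceMelt - 5 with the constant SeaLevel = -3.
Uptake = -Forcing - 2*SeaLevel + 5  [with Forcing=4, SeaLevel=-3]  = 7

7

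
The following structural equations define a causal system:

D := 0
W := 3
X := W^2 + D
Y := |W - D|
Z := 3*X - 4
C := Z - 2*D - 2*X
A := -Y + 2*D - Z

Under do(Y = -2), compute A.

-21

The intervention breaks the incoming arrows to Y: Y := |W - D| no longer applies, and Y = -2.
X = W^2 + D  [with W=3, D=0]  = 9
Z = 3*X - 4  [with X=9]  = 23
A = -Y + 2*D - Z  [with Y=-2, D=0, Z=23]  = -21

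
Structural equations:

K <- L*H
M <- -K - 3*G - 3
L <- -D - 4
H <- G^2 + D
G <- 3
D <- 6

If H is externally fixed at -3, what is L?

-10

The intervention breaks the incoming arrows to H: H <- G^2 + D no longer applies, and H = -3.
L is not downstream of the intervention, so its value is determined by the original equations.
L = -D - 4  [with D=6]  = -10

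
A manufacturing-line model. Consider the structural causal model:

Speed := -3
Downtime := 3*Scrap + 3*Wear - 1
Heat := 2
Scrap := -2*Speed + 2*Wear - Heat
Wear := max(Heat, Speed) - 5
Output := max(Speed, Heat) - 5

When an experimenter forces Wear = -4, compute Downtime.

The intervention breaks the incoming arrows to Wear: Wear := max(Heat, Speed) - 5 no longer applies, and Wear = -4.
Scrap = -2*Speed + 2*Wear - Heat  [with Speed=-3, Wear=-4, Heat=2]  = -4
Downtime = 3*Scrap + 3*Wear - 1  [with Scrap=-4, Wear=-4]  = -25

-25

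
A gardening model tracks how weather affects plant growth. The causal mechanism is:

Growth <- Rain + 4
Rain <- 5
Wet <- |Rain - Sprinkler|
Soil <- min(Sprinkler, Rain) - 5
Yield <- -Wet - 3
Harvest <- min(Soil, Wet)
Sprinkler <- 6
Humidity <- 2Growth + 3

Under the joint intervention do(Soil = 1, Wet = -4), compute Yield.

Under do(Soil = 1, Wet = -4), each intervened variable's structural equation is replaced by its fixed value.
Yield = -Wet - 3  [with Wet=-4]  = 1

1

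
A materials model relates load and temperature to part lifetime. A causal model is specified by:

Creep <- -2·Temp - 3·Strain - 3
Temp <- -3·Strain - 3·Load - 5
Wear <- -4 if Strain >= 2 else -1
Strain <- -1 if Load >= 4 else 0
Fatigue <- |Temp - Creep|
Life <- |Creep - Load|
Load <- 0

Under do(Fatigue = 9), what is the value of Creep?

7

do(Fatigue=9) replaces the equation Fatigue <- |Temp - Creep| with the constant Fatigue = 9.
No directed path runs from Fatigue to Creep, so Creep keeps its natural value.
Strain = -1 if Load >= 4 else 0  [with Load=0]  = 0
Temp = -3·Strain - 3·Load - 5  [with Strain=0, Load=0]  = -5
Creep = -2·Temp - 3·Strain - 3  [with Temp=-5, Strain=0]  = 7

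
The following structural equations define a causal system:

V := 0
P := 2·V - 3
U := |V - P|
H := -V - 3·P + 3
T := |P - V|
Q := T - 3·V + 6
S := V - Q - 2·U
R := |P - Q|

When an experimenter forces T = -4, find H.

The intervention breaks the incoming arrows to T: T := |P - V| no longer applies, and T = -4.
Since H is not a descendant of the intervened variable, it is unaffected.
P = 2·V - 3  [with V=0]  = -3
H = -V - 3·P + 3  [with V=0, P=-3]  = 12

12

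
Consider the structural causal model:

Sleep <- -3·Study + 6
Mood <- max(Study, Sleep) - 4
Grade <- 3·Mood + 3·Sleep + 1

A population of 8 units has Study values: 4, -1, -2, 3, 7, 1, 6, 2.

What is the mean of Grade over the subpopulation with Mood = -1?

-2

Conditioning on Mood=-1 selects the 2 unit(s) with Study ∈ {3, 1}. Their Grade values: -11, 7. Mean = -2.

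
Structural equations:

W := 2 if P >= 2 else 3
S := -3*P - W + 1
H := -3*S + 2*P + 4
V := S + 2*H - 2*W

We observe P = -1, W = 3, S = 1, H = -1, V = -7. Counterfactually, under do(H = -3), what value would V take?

-11

Intervening sets H = -3 and removes its equation (H := -3*S + 2*P + 4).
W = 2 if P >= 2 else 3  [with P=-1]  = 3
S = -3*P - W + 1  [with P=-1, W=3]  = 1
V = S + 2*H - 2*W  [with S=1, H=-3, W=3]  = -11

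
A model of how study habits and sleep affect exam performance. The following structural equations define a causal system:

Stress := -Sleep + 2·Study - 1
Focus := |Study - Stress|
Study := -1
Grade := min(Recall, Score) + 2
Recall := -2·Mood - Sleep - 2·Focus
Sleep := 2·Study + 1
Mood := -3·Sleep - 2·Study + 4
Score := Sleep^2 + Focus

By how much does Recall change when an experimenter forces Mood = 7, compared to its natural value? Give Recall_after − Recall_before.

Intervening sets Mood = 7 and removes its equation (Mood := -3·Sleep - 2·Study + 4).
Sleep = 2·Study + 1  [with Study=-1]  = -1
Stress = -Sleep + 2·Study - 1  [with Sleep=-1, Study=-1]  = -2
Focus = |Study - Stress|  [with Study=-1, Stress=-2]  = 1
Recall = -2·Mood - Sleep - 2·Focus  [with Mood=7, Sleep=-1, Focus=1]  = -15
Without intervention: Sleep = 2·Study + 1  [with Study=-1]  = -1; Stress = -Sleep + 2·Study - 1  [with Sleep=-1, Study=-1]  = -2; Focus = |Study - Stress|  [with Study=-1, Stress=-2]  = 1; Mood = -3·Sleep - 2·Study + 4  [with Sleep=-1, Study=-1]  = 9; Recall = -2·Mood - Sleep - 2·Focus  [with Mood=9, Sleep=-1, Focus=1]  = -19.
Change = -15 − (-19) = 4.

4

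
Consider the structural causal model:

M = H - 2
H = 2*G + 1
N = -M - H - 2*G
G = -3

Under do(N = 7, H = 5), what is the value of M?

Setting N = 7, H = 5 by intervention discards those variables' equations.
M = H - 2  [with H=5]  = 3

3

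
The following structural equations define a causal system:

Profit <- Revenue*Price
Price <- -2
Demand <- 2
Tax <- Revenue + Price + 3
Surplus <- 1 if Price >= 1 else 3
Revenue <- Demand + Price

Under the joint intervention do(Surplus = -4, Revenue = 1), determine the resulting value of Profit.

-2

Under do(Surplus = -4, Revenue = 1), each intervened variable's structural equation is replaced by its fixed value.
Profit = Revenue*Price  [with Revenue=1, Price=-2]  = -2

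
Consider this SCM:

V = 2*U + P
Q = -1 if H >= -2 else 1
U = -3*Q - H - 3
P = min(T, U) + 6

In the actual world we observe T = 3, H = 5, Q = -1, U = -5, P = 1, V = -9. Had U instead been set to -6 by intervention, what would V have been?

Under do(U=-6), the mechanism U = -3*Q - H - 3 is discarded; U is fixed at -6.
P = min(T, U) + 6  [with T=3, U=-6]  = 0
V = 2*U + P  [with U=-6, P=0]  = -12

-12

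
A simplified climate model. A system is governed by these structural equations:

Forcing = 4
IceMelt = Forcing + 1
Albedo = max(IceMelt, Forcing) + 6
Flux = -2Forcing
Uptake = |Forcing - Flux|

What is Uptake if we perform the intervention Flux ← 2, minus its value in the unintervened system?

Intervening sets Flux = 2 and removes its equation (Flux = -2Forcing).
Uptake = |Forcing - Flux|  [with Forcing=4, Flux=2]  = 2
Without intervention: Flux = -2Forcing  [with Forcing=4]  = -8; Uptake = |Forcing - Flux|  [with Forcing=4, Flux=-8]  = 12.
Change = 2 − 12 = -10.

-10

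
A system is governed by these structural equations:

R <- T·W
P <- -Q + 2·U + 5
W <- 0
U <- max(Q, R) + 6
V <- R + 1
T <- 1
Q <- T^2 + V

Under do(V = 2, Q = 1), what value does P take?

Under do(V = 2, Q = 1), each intervened variable's structural equation is replaced by its fixed value.
R = T·W  [with T=1, W=0]  = 0
U = max(Q, R) + 6  [with Q=1, R=0]  = 7
P = -Q + 2·U + 5  [with Q=1, U=7]  = 18

18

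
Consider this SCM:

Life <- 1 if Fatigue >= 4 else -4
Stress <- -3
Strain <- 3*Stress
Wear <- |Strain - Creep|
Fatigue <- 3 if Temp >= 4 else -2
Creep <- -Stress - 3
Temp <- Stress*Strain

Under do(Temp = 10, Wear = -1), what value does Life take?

-4

Under do(Temp = 10, Wear = -1), each intervened variable's structural equation is replaced by its fixed value.
Fatigue = 3 if Temp >= 4 else -2  [with Temp=10]  = 3
Life = 1 if Fatigue >= 4 else -4  [with Fatigue=3]  = -4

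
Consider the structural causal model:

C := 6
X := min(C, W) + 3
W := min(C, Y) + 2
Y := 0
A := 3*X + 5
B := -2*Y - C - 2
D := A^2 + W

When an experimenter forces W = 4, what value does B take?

-8

do(W=4) replaces the equation W := min(C, Y) + 2 with the constant W = 4.
B is not downstream of the intervention, so its value is determined by the original equations.
B = -2*Y - C - 2  [with Y=0, C=6]  = -8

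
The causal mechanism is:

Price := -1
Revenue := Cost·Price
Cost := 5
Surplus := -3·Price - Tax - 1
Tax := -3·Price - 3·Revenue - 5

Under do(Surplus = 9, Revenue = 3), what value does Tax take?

-11

Under do(Surplus = 9, Revenue = 3), each intervened variable's structural equation is replaced by its fixed value.
Tax = -3·Price - 3·Revenue - 5  [with Price=-1, Revenue=3]  = -11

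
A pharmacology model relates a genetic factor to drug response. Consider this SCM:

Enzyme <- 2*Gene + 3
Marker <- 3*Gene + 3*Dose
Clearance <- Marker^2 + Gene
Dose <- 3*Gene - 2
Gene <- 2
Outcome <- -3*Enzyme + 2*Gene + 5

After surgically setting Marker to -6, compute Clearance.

38

Intervening sets Marker = -6 and removes its equation (Marker <- 3*Gene + 3*Dose).
Clearance = Marker^2 + Gene  [with Marker=-6, Gene=2]  = 38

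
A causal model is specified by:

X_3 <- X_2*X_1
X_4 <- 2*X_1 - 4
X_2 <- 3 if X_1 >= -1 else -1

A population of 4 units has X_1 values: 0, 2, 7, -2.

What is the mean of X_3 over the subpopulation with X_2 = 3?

9

E[X_3|X_2=3] averages over only the 3 units with X_2=3 (X_1 = 0, 2, 7): X_3 = 0, 6, 21, mean 9.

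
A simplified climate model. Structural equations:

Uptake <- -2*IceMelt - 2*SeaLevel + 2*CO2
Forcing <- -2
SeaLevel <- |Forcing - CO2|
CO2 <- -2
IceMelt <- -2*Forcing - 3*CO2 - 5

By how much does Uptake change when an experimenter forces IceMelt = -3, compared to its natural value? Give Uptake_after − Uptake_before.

16

do(IceMelt=-3) replaces the equation IceMelt <- -2*Forcing - 3*CO2 - 5 with the constant IceMelt = -3.
SeaLevel = |Forcing - CO2|  [with Forcing=-2, CO2=-2]  = 0
Uptake = -2*IceMelt - 2*SeaLevel + 2*CO2  [with IceMelt=-3, SeaLevel=0, CO2=-2]  = 2
Without intervention: IceMelt = -2*Forcing - 3*CO2 - 5  [with Forcing=-2, CO2=-2]  = 5; SeaLevel = |Forcing - CO2|  [with Forcing=-2, CO2=-2]  = 0; Uptake = -2*IceMelt - 2*SeaLevel + 2*CO2  [with IceMelt=5, SeaLevel=0, CO2=-2]  = -14.
Change = 2 − (-14) = 16.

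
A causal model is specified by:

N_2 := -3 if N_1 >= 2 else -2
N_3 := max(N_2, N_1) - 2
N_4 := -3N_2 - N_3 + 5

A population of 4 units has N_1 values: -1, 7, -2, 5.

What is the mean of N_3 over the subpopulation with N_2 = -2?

-3.5

E[N_3|N_2=-2] averages over only the 2 units with N_2=-2 (N_1 = -1, -2): N_3 = -3, -4, mean -3.5.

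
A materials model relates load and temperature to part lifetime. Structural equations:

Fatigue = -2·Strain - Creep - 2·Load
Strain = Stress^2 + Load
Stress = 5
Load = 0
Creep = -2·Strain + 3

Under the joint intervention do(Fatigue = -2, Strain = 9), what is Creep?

Under do(Fatigue = -2, Strain = 9), each intervened variable's structural equation is replaced by its fixed value.
Creep = -2·Strain + 3  [with Strain=9]  = -15

-15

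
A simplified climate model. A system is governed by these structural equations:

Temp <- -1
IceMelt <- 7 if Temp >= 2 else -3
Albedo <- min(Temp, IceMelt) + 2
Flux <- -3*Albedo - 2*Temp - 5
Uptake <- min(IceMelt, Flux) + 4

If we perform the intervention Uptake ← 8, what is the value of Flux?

The intervention breaks the incoming arrows to Uptake: Uptake <- min(IceMelt, Flux) + 4 no longer applies, and Uptake = 8.
Since Flux is not a descendant of the intervened variable, it is unaffected.
IceMelt = 7 if Temp >= 2 else -3  [with Temp=-1]  = -3
Albedo = min(Temp, IceMelt) + 2  [with Temp=-1, IceMelt=-3]  = -1
Flux = -3*Albedo - 2*Temp - 5  [with Albedo=-1, Temp=-1]  = 0

0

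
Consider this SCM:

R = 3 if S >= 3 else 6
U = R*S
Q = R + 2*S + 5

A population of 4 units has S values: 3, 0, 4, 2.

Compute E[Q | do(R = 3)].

Every unit gets R=3 under the intervention. Q values become 14, 8, 16, 12; E[Q|do(R=3)] = 12.5.

12.5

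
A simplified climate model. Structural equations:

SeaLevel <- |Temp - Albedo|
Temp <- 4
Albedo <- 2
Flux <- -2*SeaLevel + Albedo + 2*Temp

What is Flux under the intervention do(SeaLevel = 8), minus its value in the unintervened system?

-12

The intervention breaks the incoming arrows to SeaLevel: SeaLevel <- |Temp - Albedo| no longer applies, and SeaLevel = 8.
Flux = -2*SeaLevel + Albedo + 2*Temp  [with SeaLevel=8, Albedo=2, Temp=4]  = -6
Without intervention: SeaLevel = |Temp - Albedo|  [with Temp=4, Albedo=2]  = 2; Flux = -2*SeaLevel + Albedo + 2*Temp  [with SeaLevel=2, Albedo=2, Temp=4]  = 6.
Change = -6 − 6 = -12.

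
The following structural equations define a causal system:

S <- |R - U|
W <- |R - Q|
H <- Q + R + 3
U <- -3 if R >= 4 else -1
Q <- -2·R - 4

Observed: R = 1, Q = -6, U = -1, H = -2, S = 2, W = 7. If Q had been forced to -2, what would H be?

2

Under do(Q=-2), the mechanism Q <- -2·R - 4 is discarded; Q is fixed at -2.
H = Q + R + 3  [with Q=-2, R=1]  = 2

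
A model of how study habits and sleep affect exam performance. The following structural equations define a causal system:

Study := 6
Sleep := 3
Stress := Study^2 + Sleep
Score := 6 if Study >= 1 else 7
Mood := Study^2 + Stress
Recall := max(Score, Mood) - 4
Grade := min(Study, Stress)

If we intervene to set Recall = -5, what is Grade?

6

Intervening sets Recall = -5 and removes its equation (Recall := max(Score, Mood) - 4).
No directed path runs from Recall to Grade, so Grade keeps its natural value.
Stress = Study^2 + Sleep  [with Study=6, Sleep=3]  = 39
Grade = min(Study, Stress)  [with Study=6, Stress=39]  = 6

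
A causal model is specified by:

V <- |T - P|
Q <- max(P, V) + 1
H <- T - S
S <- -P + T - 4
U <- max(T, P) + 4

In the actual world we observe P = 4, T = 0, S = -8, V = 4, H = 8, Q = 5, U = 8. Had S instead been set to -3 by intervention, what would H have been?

do(S=-3) replaces the equation S <- -P + T - 4 with the constant S = -3.
H = T - S  [with T=0, S=-3]  = 3

3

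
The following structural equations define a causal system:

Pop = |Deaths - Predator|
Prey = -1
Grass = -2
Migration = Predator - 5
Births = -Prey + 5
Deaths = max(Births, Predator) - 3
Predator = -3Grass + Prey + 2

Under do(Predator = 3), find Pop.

0

The intervention breaks the incoming arrows to Predator: Predator = -3Grass + Prey + 2 no longer applies, and Predator = 3.
Births = -Prey + 5  [with Prey=-1]  = 6
Deaths = max(Births, Predator) - 3  [with Births=6, Predator=3]  = 3
Pop = |Deaths - Predator|  [with Deaths=3, Predator=3]  = 0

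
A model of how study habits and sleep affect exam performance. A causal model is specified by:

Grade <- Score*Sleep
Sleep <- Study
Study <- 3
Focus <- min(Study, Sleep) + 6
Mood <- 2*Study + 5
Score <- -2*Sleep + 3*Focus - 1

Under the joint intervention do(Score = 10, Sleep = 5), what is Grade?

The joint intervention fixes Score = 10, Sleep = 5, removing each variable's own equation.
Grade = Score*Sleep  [with Score=10, Sleep=5]  = 50

50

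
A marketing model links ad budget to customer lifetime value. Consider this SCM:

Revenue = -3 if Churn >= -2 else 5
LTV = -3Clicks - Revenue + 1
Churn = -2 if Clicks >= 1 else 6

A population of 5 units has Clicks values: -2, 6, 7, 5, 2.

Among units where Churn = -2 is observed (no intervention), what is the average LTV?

-11

E[LTV|Churn=-2] averages over only the 4 units with Churn=-2 (Clicks = 6, 7, 5, 2): LTV = -14, -17, -11, -2, mean -11.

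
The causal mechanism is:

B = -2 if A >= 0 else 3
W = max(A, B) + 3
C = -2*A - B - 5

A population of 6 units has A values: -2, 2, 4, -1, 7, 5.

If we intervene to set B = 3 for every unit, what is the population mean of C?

-13

The intervention sets B=3 in all 6 units regardless of A. Recomputing C per unit gives -4, -12, -16, -6, -22, -18; average -13.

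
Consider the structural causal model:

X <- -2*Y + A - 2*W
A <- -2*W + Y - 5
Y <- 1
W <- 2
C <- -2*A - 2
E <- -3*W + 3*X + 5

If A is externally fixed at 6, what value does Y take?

1

Under do(A=6), the mechanism A <- -2*W + Y - 5 is discarded; A is fixed at 6.
Y is not downstream of the intervention, so its value is determined by the original equations.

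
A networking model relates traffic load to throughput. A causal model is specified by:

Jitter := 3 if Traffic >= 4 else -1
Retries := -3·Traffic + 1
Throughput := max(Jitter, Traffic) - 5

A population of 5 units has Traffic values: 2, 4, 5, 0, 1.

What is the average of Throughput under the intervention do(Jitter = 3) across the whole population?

-1.4

The intervention sets Jitter=3 in all 5 units regardless of Traffic. Recomputing Throughput per unit gives -2, -1, 0, -2, -2; average -1.4.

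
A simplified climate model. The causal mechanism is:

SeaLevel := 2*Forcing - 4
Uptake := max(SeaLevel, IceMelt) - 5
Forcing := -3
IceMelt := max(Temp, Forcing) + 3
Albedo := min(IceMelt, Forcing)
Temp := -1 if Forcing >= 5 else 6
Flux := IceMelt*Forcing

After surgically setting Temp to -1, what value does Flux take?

Under do(Temp=-1), the mechanism Temp := -1 if Forcing >= 5 else 6 is discarded; Temp is fixed at -1.
IceMelt = max(Temp, Forcing) + 3  [with Temp=-1, Forcing=-3]  = 2
Flux = IceMelt*Forcing  [with IceMelt=2, Forcing=-3]  = -6

-6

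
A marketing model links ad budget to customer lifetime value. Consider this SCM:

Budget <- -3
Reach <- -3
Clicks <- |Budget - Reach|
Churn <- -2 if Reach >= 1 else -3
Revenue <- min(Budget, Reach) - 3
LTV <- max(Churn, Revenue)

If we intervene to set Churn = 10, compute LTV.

10

Under do(Churn=10), the mechanism Churn <- -2 if Reach >= 1 else -3 is discarded; Churn is fixed at 10.
Revenue = min(Budget, Reach) - 3  [with Budget=-3, Reach=-3]  = -6
LTV = max(Churn, Revenue)  [with Churn=10, Revenue=-6]  = 10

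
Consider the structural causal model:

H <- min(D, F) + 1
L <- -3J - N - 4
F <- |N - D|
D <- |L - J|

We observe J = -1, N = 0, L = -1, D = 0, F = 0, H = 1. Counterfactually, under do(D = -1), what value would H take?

0

Under do(D=-1), the mechanism D <- |L - J| is discarded; D is fixed at -1.
F = |N - D|  [with N=0, D=-1]  = 1
H = min(D, F) + 1  [with D=-1, F=1]  = 0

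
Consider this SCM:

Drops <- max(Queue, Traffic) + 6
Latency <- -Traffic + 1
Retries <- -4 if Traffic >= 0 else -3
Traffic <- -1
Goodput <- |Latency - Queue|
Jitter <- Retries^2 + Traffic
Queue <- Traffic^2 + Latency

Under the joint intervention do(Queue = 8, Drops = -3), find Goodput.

6

Under do(Queue = 8, Drops = -3), each intervened variable's structural equation is replaced by its fixed value.
Latency = -Traffic + 1  [with Traffic=-1]  = 2
Goodput = |Latency - Queue|  [with Latency=2, Queue=8]  = 6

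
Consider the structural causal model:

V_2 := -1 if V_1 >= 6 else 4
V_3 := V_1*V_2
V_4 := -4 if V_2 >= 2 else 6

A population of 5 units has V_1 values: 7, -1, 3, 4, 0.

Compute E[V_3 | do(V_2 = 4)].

10.4

do(V_2=4) breaks V_2's dependence on V_1. With V_2=4 fixed, V_3 across the units is 28, -4, 12, 16, 0, mean 10.4.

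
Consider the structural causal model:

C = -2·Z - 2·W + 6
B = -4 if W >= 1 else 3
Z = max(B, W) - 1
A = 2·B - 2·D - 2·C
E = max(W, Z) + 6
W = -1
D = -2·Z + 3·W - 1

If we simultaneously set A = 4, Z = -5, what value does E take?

5

Under do(A = 4, Z = -5), each intervened variable's structural equation is replaced by its fixed value.
E = max(W, Z) + 6  [with W=-1, Z=-5]  = 5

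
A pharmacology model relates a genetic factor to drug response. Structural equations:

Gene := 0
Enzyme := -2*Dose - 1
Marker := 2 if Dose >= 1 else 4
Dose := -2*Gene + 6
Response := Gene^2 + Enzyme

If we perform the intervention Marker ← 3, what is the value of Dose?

6

The intervention breaks the incoming arrows to Marker: Marker := 2 if Dose >= 1 else 4 no longer applies, and Marker = 3.
Since Dose is not a descendant of the intervened variable, it is unaffected.
Dose = -2*Gene + 6  [with Gene=0]  = 6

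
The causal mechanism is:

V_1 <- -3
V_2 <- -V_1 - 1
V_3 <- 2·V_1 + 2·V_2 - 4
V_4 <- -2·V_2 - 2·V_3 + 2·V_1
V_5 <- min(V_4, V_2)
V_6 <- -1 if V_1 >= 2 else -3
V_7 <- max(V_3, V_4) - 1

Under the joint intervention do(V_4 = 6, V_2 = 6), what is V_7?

5

Under do(V_4 = 6, V_2 = 6), each intervened variable's structural equation is replaced by its fixed value.
V_3 = 2·V_1 + 2·V_2 - 4  [with V_1=-3, V_2=6]  = 2
V_7 = max(V_3, V_4) - 1  [with V_3=2, V_4=6]  = 5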